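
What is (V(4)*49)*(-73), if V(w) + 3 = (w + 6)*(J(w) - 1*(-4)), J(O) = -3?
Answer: -25039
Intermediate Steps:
V(w) = 3 + w (V(w) = -3 + (w + 6)*(-3 - 1*(-4)) = -3 + (6 + w)*(-3 + 4) = -3 + (6 + w)*1 = -3 + (6 + w) = 3 + w)
(V(4)*49)*(-73) = ((3 + 4)*49)*(-73) = (7*49)*(-73) = 343*(-73) = -25039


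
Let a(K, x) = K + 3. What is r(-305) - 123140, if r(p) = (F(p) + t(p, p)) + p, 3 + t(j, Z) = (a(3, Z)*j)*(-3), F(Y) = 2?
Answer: -117956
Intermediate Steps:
a(K, x) = 3 + K
t(j, Z) = -3 - 18*j (t(j, Z) = -3 + ((3 + 3)*j)*(-3) = -3 + (6*j)*(-3) = -3 - 18*j)
r(p) = -1 - 17*p (r(p) = (2 + (-3 - 18*p)) + p = (-1 - 18*p) + p = -1 - 17*p)
r(-305) - 123140 = (-1 - 17*(-305)) - 123140 = (-1 + 5185) - 123140 = 5184 - 123140 = -117956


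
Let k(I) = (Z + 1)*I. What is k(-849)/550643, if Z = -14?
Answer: 11037/550643 ≈ 0.020044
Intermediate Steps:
k(I) = -13*I (k(I) = (-14 + 1)*I = -13*I)
k(-849)/550643 = -13*(-849)/550643 = 11037*(1/550643) = 11037/550643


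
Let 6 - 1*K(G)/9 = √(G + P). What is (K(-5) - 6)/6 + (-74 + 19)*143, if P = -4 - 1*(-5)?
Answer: -7857 - 3*I ≈ -7857.0 - 3.0*I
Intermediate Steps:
P = 1 (P = -4 + 5 = 1)
K(G) = 54 - 9*√(1 + G) (K(G) = 54 - 9*√(G + 1) = 54 - 9*√(1 + G))
(K(-5) - 6)/6 + (-74 + 19)*143 = ((54 - 9*√(1 - 5)) - 6)/6 + (-74 + 19)*143 = ((54 - 18*I) - 6)*(⅙) - 55*143 = ((54 - 18*I) - 6)*(⅙) - 7865 = (48 - 18*I)*(⅙) - 7865 = (8 - 3*I) - 7865 = -7857 - 3*I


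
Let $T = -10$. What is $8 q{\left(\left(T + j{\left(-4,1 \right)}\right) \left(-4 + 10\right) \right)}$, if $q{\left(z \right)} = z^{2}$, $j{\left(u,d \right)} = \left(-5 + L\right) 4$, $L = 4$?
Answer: $56448$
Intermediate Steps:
$j{\left(u,d \right)} = -4$ ($j{\left(u,d \right)} = \left(-5 + 4\right) 4 = \left(-1\right) 4 = -4$)
$8 q{\left(\left(T + j{\left(-4,1 \right)}\right) \left(-4 + 10\right) \right)} = 8 \left(\left(-10 - 4\right) \left(-4 + 10\right)\right)^{2} = 8 \left(\left(-14\right) 6\right)^{2} = 8 \left(-84\right)^{2} = 8 \cdot 7056 = 56448$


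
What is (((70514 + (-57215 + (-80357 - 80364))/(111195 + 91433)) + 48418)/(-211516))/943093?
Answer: -1506170960/2526255205638779 ≈ -5.9621e-7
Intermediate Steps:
(((70514 + (-57215 + (-80357 - 80364))/(111195 + 91433)) + 48418)/(-211516))/943093 = (((70514 + (-57215 - 160721)/202628) + 48418)*(-1/211516))*(1/943093) = (((70514 - 217936*1/202628) + 48418)*(-1/211516))*(1/943093) = (((70514 - 54484/50657) + 48418)*(-1/211516))*(1/943093) = ((3571973214/50657 + 48418)*(-1/211516))*(1/943093) = ((6024683840/50657)*(-1/211516))*(1/943093) = -1506170960/2678691503*1/943093 = -1506170960/2526255205638779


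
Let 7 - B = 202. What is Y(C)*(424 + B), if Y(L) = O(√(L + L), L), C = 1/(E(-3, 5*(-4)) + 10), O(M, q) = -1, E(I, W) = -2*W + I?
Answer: -229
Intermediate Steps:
B = -195 (B = 7 - 1*202 = 7 - 202 = -195)
E(I, W) = I - 2*W
C = 1/47 (C = 1/((-3 - 10*(-4)) + 10) = 1/((-3 - 2*(-20)) + 10) = 1/((-3 + 40) + 10) = 1/(37 + 10) = 1/47 ≈ 0.021277)
Y(L) = -1
Y(C)*(424 + B) = -(424 - 195) = -1*229 = -229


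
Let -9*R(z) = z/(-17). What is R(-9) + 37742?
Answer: 641613/17 ≈ 37742.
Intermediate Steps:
R(z) = z/153 (R(z) = -z/(9*(-17)) = -z*(-1)/(9*17) = -(-1)*z/153 = z/153)
R(-9) + 37742 = (1/153)*(-9) + 37742 = -1/17 + 37742 = 641613/17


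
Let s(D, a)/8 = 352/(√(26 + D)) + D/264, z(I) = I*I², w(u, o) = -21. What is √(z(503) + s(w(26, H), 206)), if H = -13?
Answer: √(384972167250 + 1703680*√5)/55 ≈ 11281.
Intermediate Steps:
z(I) = I³
s(D, a) = 2816/√(26 + D) + D/33 (s(D, a) = 8*(352/(√(26 + D)) + D/264) = 8*(352/√(26 + D) + D*(1/264)) = 8*(352/√(26 + D) + D/264) = 2816/√(26 + D) + D/33)
√(z(503) + s(w(26, H), 206)) = √(503³ + (2816/√(26 - 21) + (1/33)*(-21))) = √(127263527 + (2816/√5 - 7/11)) = √(127263527 + (2816*(√5/5) - 7/11)) = √(127263527 + (2816*√5/5 - 7/11)) = √(127263527 + (-7/11 + 2816*√5/5)) = √(1399898790/11 + 2816*√5/5)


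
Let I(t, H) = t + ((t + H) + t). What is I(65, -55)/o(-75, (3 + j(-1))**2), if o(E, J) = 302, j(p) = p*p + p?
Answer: 70/151 ≈ 0.46358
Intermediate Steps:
j(p) = p + p**2 (j(p) = p**2 + p = p + p**2)
I(t, H) = H + 3*t (I(t, H) = t + ((H + t) + t) = t + (H + 2*t) = H + 3*t)
I(65, -55)/o(-75, (3 + j(-1))**2) = (-55 + 3*65)/302 = (-55 + 195)*(1/302) = 140*(1/302) = 70/151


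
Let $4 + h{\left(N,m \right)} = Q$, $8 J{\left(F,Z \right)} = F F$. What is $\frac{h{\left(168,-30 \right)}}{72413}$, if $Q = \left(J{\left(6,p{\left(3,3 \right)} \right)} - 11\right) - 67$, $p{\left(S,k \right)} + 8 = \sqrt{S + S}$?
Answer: $- \frac{155}{144826} \approx -0.0010702$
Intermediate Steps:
$p{\left(S,k \right)} = -8 + \sqrt{2} \sqrt{S}$ ($p{\left(S,k \right)} = -8 + \sqrt{S + S} = -8 + \sqrt{2 S} = -8 + \sqrt{2} \sqrt{S}$)
$J{\left(F,Z \right)} = \frac{F^{2}}{8}$ ($J{\left(F,Z \right)} = \frac{F F}{8} = \frac{F^{2}}{8}$)
$Q = - \frac{147}{2}$ ($Q = \left(\frac{6^{2}}{8} - 11\right) - 67 = \left(\frac{1}{8} \cdot 36 - 11\right) - 67 = \left(\frac{9}{2} - 11\right) - 67 = - \frac{13}{2} - 67 = - \frac{147}{2} \approx -73.5$)
$h{\left(N,m \right)} = - \frac{155}{2}$ ($h{\left(N,m \right)} = -4 - \frac{147}{2} = - \frac{155}{2}$)
$\frac{h{\left(168,-30 \right)}}{72413} = - \frac{155}{2 \cdot 72413} = \left(- \frac{155}{2}\right) \frac{1}{72413} = - \frac{155}{144826}$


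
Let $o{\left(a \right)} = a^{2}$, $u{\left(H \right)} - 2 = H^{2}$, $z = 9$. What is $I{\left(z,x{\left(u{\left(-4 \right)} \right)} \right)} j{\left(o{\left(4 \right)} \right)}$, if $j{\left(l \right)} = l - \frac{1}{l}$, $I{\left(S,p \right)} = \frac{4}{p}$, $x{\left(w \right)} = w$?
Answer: $\frac{85}{24} \approx 3.5417$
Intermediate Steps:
$u{\left(H \right)} = 2 + H^{2}$
$I{\left(z,x{\left(u{\left(-4 \right)} \right)} \right)} j{\left(o{\left(4 \right)} \right)} = \frac{4}{2 + \left(-4\right)^{2}} \left(4^{2} - \frac{1}{4^{2}}\right) = \frac{4}{2 + 16} \left(16 - \frac{1}{16}\right) = \frac{4}{18} \left(16 - \frac{1}{16}\right) = 4 \cdot \frac{1}{18} \left(16 - \frac{1}{16}\right) = \frac{2}{9} \cdot \frac{255}{16} = \frac{85}{24}$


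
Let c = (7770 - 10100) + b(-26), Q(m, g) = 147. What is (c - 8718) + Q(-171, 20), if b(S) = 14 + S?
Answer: -10913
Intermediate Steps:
c = -2342 (c = (7770 - 10100) + (14 - 26) = -2330 - 12 = -2342)
(c - 8718) + Q(-171, 20) = (-2342 - 8718) + 147 = -11060 + 147 = -10913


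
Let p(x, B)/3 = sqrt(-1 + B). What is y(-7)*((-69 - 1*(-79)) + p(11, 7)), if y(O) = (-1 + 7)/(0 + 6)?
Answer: 10 + 3*sqrt(6) ≈ 17.348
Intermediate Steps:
y(O) = 1 (y(O) = 6/6 = 6*(1/6) = 1)
p(x, B) = 3*sqrt(-1 + B)
y(-7)*((-69 - 1*(-79)) + p(11, 7)) = 1*((-69 - 1*(-79)) + 3*sqrt(-1 + 7)) = 1*((-69 + 79) + 3*sqrt(6)) = 1*(10 + 3*sqrt(6)) = 10 + 3*sqrt(6)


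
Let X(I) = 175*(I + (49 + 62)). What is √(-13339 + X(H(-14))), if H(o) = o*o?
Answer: √40386 ≈ 200.96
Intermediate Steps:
H(o) = o²
X(I) = 19425 + 175*I (X(I) = 175*(I + 111) = 175*(111 + I) = 19425 + 175*I)
√(-13339 + X(H(-14))) = √(-13339 + (19425 + 175*(-14)²)) = √(-13339 + (19425 + 175*196)) = √(-13339 + (19425 + 34300)) = √(-13339 + 53725) = √40386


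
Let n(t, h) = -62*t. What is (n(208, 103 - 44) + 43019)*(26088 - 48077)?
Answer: -662374647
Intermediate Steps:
(n(208, 103 - 44) + 43019)*(26088 - 48077) = (-62*208 + 43019)*(26088 - 48077) = (-12896 + 43019)*(-21989) = 30123*(-21989) = -662374647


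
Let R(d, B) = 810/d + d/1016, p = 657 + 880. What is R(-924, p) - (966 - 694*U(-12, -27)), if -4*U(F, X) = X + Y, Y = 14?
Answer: 25185109/19558 ≈ 1287.7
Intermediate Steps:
p = 1537
U(F, X) = -7/2 - X/4 (U(F, X) = -(X + 14)/4 = -(14 + X)/4 = -7/2 - X/4)
R(d, B) = 810/d + d/1016 (R(d, B) = 810/d + d*(1/1016) = 810/d + d/1016)
R(-924, p) - (966 - 694*U(-12, -27)) = (810/(-924) + (1/1016)*(-924)) - (966 - 694*(-7/2 - ¼*(-27))) = (810*(-1/924) - 231/254) - (966 - 694*(-7/2 + 27/4)) = (-135/154 - 231/254) - (966 - 694*13/4) = -17466/9779 - (966 - 4511/2) = -17466/9779 - 1*(-2579/2) = -17466/9779 + 2579/2 = 25185109/19558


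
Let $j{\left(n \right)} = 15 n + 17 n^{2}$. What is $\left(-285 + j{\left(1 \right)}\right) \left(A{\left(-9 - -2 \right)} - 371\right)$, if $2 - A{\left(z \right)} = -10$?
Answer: $90827$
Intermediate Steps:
$A{\left(z \right)} = 12$ ($A{\left(z \right)} = 2 - -10 = 2 + 10 = 12$)
$\left(-285 + j{\left(1 \right)}\right) \left(A{\left(-9 - -2 \right)} - 371\right) = \left(-285 + 1 \left(15 + 17 \cdot 1\right)\right) \left(12 - 371\right) = \left(-285 + 1 \left(15 + 17\right)\right) \left(12 - 371\right) = \left(-285 + 1 \cdot 32\right) \left(-359\right) = \left(-285 + 32\right) \left(-359\right) = \left(-253\right) \left(-359\right) = 90827$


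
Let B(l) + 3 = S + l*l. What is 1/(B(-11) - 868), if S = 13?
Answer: -1/737 ≈ -0.0013569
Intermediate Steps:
B(l) = 10 + l² (B(l) = -3 + (13 + l*l) = -3 + (13 + l²) = 10 + l²)
1/(B(-11) - 868) = 1/((10 + (-11)²) - 868) = 1/((10 + 121) - 868) = 1/(131 - 868) = 1/(-737) = -1/737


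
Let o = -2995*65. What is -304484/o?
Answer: 304484/194675 ≈ 1.5641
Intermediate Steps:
o = -194675
-304484/o = -304484/(-194675) = -304484*(-1/194675) = 304484/194675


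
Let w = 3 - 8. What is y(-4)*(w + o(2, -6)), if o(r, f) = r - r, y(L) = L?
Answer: 20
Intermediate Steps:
w = -5
o(r, f) = 0
y(-4)*(w + o(2, -6)) = -4*(-5 + 0) = -4*(-5) = 20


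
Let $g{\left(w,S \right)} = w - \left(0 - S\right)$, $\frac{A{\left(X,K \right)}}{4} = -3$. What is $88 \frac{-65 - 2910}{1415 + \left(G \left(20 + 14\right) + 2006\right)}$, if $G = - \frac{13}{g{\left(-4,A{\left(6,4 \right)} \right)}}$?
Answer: $- \frac{2094400}{27589} \approx -75.914$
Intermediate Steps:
$A{\left(X,K \right)} = -12$ ($A{\left(X,K \right)} = 4 \left(-3\right) = -12$)
$g{\left(w,S \right)} = S + w$ ($g{\left(w,S \right)} = w - - S = w + S = S + w$)
$G = \frac{13}{16}$ ($G = - \frac{13}{-12 - 4} = - \frac{13}{-16} = \left(-13\right) \left(- \frac{1}{16}\right) = \frac{13}{16} \approx 0.8125$)
$88 \frac{-65 - 2910}{1415 + \left(G \left(20 + 14\right) + 2006\right)} = 88 \frac{-65 - 2910}{1415 + \left(\frac{13 \left(20 + 14\right)}{16} + 2006\right)} = 88 \left(- \frac{2975}{1415 + \left(\frac{13}{16} \cdot 34 + 2006\right)}\right) = 88 \left(- \frac{2975}{1415 + \left(\frac{221}{8} + 2006\right)}\right) = 88 \left(- \frac{2975}{1415 + \frac{16269}{8}}\right) = 88 \left(- \frac{2975}{\frac{27589}{8}}\right) = 88 \left(\left(-2975\right) \frac{8}{27589}\right) = 88 \left(- \frac{23800}{27589}\right) = - \frac{2094400}{27589}$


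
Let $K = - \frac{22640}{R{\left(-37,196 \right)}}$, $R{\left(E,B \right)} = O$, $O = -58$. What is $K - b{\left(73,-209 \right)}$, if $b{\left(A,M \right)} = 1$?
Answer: $\frac{11291}{29} \approx 389.34$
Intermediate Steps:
$R{\left(E,B \right)} = -58$
$K = \frac{11320}{29}$ ($K = - \frac{22640}{-58} = \left(-22640\right) \left(- \frac{1}{58}\right) = \frac{11320}{29} \approx 390.34$)
$K - b{\left(73,-209 \right)} = \frac{11320}{29} - 1 = \frac{11291}{29}$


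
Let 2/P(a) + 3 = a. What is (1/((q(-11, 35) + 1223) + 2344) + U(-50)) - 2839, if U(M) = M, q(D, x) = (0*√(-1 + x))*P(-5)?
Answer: -10305062/3567 ≈ -2889.0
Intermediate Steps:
P(a) = 2/(-3 + a)
q(D, x) = 0 (q(D, x) = (0*√(-1 + x))*(2/(-3 - 5)) = 0*(2/(-8)) = 0*(2*(-⅛)) = 0*(-¼) = 0)
(1/((q(-11, 35) + 1223) + 2344) + U(-50)) - 2839 = (1/((0 + 1223) + 2344) - 50) - 2839 = (1/(1223 + 2344) - 50) - 2839 = (1/3567 - 50) - 2839 = -178349/3567 - 2839 = -10305062/3567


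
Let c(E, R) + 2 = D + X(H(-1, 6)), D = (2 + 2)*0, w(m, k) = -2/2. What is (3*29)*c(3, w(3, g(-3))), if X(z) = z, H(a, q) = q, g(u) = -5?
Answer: 348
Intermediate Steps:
w(m, k) = -1 (w(m, k) = -2*½ = -1)
D = 0 (D = 4*0 = 0)
c(E, R) = 4 (c(E, R) = -2 + (0 + 6) = -2 + 6 = 4)
(3*29)*c(3, w(3, g(-3))) = (3*29)*4 = 87*4 = 348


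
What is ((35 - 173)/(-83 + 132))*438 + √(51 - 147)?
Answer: -60444/49 + 4*I*√6 ≈ -1233.6 + 9.798*I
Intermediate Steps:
((35 - 173)/(-83 + 132))*438 + √(51 - 147) = -138/49*438 + √(-96) = -138*1/49*438 + 4*I*√6 = -138/49*438 + 4*I*√6 = -60444/49 + 4*I*√6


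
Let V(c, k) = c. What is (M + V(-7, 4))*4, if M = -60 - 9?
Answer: -304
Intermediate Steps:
M = -69
(M + V(-7, 4))*4 = (-69 - 7)*4 = -76*4 = -304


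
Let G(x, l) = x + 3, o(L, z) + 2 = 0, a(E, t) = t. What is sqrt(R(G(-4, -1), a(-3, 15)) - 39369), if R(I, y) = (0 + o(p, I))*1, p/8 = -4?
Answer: I*sqrt(39371) ≈ 198.42*I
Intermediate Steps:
p = -32 (p = 8*(-4) = -32)
o(L, z) = -2 (o(L, z) = -2 + 0 = -2)
G(x, l) = 3 + x
R(I, y) = -2 (R(I, y) = (0 - 2)*1 = -2*1 = -2)
sqrt(R(G(-4, -1), a(-3, 15)) - 39369) = sqrt(-2 - 39369) = sqrt(-39371) = I*sqrt(39371)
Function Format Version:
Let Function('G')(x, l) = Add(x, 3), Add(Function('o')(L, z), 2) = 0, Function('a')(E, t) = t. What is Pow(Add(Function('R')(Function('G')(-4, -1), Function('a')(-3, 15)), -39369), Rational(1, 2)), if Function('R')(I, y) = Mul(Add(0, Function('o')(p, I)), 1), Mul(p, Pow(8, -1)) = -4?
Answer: Mul(I, Pow(39371, Rational(1, 2))) ≈ Mul(198.42, I)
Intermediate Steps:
p = -32 (p = Mul(8, -4) = -32)
Function('o')(L, z) = -2 (Function('o')(L, z) = Add(-2, 0) = -2)
Function('G')(x, l) = Add(3, x)
Function('R')(I, y) = -2 (Function('R')(I, y) = Mul(Add(0, -2), 1) = Mul(-2, 1) = -2)
Pow(Add(Function('R')(Function('G')(-4, -1), Function('a')(-3, 15)), -39369), Rational(1, 2)) = Pow(Add(-2, -39369), Rational(1, 2)) = Pow(-39371, Rational(1, 2)) = Mul(I, Pow(39371, Rational(1, 2)))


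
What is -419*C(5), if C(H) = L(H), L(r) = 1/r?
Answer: -419/5 ≈ -83.800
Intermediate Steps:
C(H) = 1/H
-419*C(5) = -419/5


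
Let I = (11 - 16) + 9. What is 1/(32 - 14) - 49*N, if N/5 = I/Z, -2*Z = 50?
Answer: 3533/90 ≈ 39.256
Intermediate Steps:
Z = -25 (Z = -½*50 = -25)
I = 4 (I = -5 + 9 = 4)
N = -⅘ (N = 5*(4/(-25)) = 5*(4*(-1/25)) = 5*(-4/25) = -⅘ ≈ -0.80000)
1/(32 - 14) - 49*N = 1/(32 - 14) - 49*(-⅘) = 1/18 + 196/5 = 3533/90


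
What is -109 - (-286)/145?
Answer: -15519/145 ≈ -107.03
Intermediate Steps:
-109 - (-286)/145 = -109 - 1*(-286/145) = -109 + 286/145 = -15519/145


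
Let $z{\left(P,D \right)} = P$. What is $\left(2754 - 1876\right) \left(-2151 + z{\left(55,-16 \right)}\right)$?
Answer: $-1840288$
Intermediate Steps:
$\left(2754 - 1876\right) \left(-2151 + z{\left(55,-16 \right)}\right) = \left(2754 - 1876\right) \left(-2151 + 55\right) = 878 \left(-2096\right) = -1840288$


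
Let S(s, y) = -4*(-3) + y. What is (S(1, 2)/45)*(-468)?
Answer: -728/5 ≈ -145.60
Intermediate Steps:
S(s, y) = 12 + y
(S(1, 2)/45)*(-468) = ((12 + 2)/45)*(-468) = (14*(1/45))*(-468) = (14/45)*(-468) = -728/5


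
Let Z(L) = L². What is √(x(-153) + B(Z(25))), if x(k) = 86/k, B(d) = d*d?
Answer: √1016014163/51 ≈ 625.00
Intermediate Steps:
B(d) = d²
√(x(-153) + B(Z(25))) = √(86/(-153) + (25²)²) = √(86*(-1/153) + 625²) = √(-86/153 + 390625) = √(59765539/153) = √1016014163/51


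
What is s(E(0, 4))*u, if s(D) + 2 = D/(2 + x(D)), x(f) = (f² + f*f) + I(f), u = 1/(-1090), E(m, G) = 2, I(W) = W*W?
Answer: 13/7630 ≈ 0.0017038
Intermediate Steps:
I(W) = W²
u = -1/1090 ≈ -0.00091743
x(f) = 3*f² (x(f) = (f² + f*f) + f² = (f² + f²) + f² = 2*f² + f² = 3*f²)
s(D) = -2 + D/(2 + 3*D²)
s(E(0, 4))*u = ((-4 + 2 - 6*2²)/(2 + 3*2²))*(-1/1090) = ((-4 + 2 - 6*4)/(2 + 3*4))*(-1/1090) = ((-4 + 2 - 24)/(2 + 12))*(-1/1090) = (-26/14)*(-1/1090) = ((1/14)*(-26))*(-1/1090) = -13/7*(-1/1090) = 13/7630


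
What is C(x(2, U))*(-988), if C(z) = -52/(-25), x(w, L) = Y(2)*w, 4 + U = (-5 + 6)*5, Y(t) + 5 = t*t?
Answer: -51376/25 ≈ -2055.0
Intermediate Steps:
Y(t) = -5 + t² (Y(t) = -5 + t*t = -5 + t²)
U = 1 (U = -4 + (-5 + 6)*5 = -4 + 1*5 = -4 + 5 = 1)
x(w, L) = -w (x(w, L) = (-5 + 2²)*w = (-5 + 4)*w = -w)
C(z) = 52/25 (C(z) = -52*(-1/25) = 52/25)
C(x(2, U))*(-988) = (52/25)*(-988) = -51376/25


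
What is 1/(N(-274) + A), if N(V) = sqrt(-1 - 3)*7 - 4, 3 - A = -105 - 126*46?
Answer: 1475/8702549 - 7*I/17405098 ≈ 0.00016949 - 4.0218e-7*I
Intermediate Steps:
A = 5904 (A = 3 - (-105 - 126*46) = 3 - (-105 - 5796) = 3 - 1*(-5901) = 3 + 5901 = 5904)
N(V) = -4 + 14*I (N(V) = sqrt(-4)*7 - 4 = (2*I)*7 - 4 = 14*I - 4 = -4 + 14*I)
1/(N(-274) + A) = 1/((-4 + 14*I) + 5904) = 1/(5900 + 14*I) = (5900 - 14*I)/34810196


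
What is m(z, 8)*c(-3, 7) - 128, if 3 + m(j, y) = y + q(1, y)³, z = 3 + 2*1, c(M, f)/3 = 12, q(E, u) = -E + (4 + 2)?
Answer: 4552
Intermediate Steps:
q(E, u) = 6 - E (q(E, u) = -E + 6 = 6 - E)
c(M, f) = 36 (c(M, f) = 3*12 = 36)
z = 5 (z = 3 + 2 = 5)
m(j, y) = 122 + y (m(j, y) = -3 + (y + (6 - 1*1)³) = -3 + (y + (6 - 1)³) = -3 + (y + 5³) = -3 + (y + 125) = -3 + (125 + y) = 122 + y)
m(z, 8)*c(-3, 7) - 128 = (122 + 8)*36 - 128 = 130*36 - 128 = 4680 - 128 = 4552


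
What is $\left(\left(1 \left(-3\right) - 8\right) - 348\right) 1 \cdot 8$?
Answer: $-2872$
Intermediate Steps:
$\left(\left(1 \left(-3\right) - 8\right) - 348\right) 1 \cdot 8 = \left(\left(-3 - 8\right) - 348\right) 8 = \left(-11 - 348\right) 8 = \left(-359\right) 8 = -2872$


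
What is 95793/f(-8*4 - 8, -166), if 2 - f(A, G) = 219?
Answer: -95793/217 ≈ -441.44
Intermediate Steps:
f(A, G) = -217 (f(A, G) = 2 - 1*219 = 2 - 219 = -217)
95793/f(-8*4 - 8, -166) = 95793/(-217) = 95793*(-1/217) = -95793/217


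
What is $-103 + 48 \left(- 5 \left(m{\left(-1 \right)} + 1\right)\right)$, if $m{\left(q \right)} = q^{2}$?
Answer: $-583$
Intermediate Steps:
$-103 + 48 \left(- 5 \left(m{\left(-1 \right)} + 1\right)\right) = -103 + 48 \left(- 5 \left(\left(-1\right)^{2} + 1\right)\right) = -103 + 48 \left(- 5 \left(1 + 1\right)\right) = -103 + 48 \left(\left(-5\right) 2\right) = -103 + 48 \left(-10\right) = -103 - 480 = -583$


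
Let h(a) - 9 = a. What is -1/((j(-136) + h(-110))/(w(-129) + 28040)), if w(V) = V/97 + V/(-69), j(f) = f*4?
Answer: 62558444/1438995 ≈ 43.474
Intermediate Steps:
j(f) = 4*f
h(a) = 9 + a
w(V) = -28*V/6693 (w(V) = V*(1/97) + V*(-1/69) = V/97 - V/69 = -28*V/6693)
-1/((j(-136) + h(-110))/(w(-129) + 28040)) = -1/((4*(-136) + (9 - 110))/(-28/6693*(-129) + 28040)) = -1/((-544 - 101)/(1204/2231 + 28040)) = -1/((-645/62558444/2231)) = -1/((-645*2231/62558444)) = -1/(-1438995/62558444) = -1*(-62558444/1438995) = 62558444/1438995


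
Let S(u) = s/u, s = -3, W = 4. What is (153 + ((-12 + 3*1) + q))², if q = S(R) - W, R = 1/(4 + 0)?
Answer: 16384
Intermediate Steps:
R = ¼ (R = 1/4 = ¼ ≈ 0.25000)
S(u) = -3/u
q = -16 (q = -3/¼ - 1*4 = -3*4 - 4 = -12 - 4 = -16)
(153 + ((-12 + 3*1) + q))² = (153 + ((-12 + 3*1) - 16))² = (153 + ((-12 + 3) - 16))² = (153 + (-9 - 16))² = (153 - 25)² = 128² = 16384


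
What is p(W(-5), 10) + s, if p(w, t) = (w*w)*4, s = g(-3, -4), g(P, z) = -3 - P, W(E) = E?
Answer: 100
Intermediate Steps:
s = 0 (s = -3 - 1*(-3) = -3 + 3 = 0)
p(w, t) = 4*w² (p(w, t) = w²*4 = 4*w²)
p(W(-5), 10) + s = 4*(-5)² + 0 = 4*25 + 0 = 100 + 0 = 100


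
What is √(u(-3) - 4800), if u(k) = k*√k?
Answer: √(-4800 - 3*I*√3) ≈ 0.0375 - 69.282*I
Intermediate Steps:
u(k) = k^(3/2)
√(u(-3) - 4800) = √((-3)^(3/2) - 4800) = √(-3*I*√3 - 4800) = √(-4800 - 3*I*√3)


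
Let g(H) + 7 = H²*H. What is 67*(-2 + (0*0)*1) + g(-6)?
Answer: -357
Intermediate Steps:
g(H) = -7 + H³ (g(H) = -7 + H²*H = -7 + H³)
67*(-2 + (0*0)*1) + g(-6) = 67*(-2 + (0*0)*1) + (-7 + (-6)³) = 67*(-2 + 0*1) + (-7 - 216) = 67*(-2 + 0) - 223 = 67*(-2) - 223 = -134 - 223 = -357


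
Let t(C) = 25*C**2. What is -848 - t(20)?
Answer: -10848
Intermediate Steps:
-848 - t(20) = -848 - 25*20**2 = -848 - 25*400 = -848 - 1*10000 = -848 - 10000 = -10848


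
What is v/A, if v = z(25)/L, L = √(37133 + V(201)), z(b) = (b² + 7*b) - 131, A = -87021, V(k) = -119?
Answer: -223*√37014/1073665098 ≈ -3.9959e-5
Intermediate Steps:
z(b) = -131 + b² + 7*b
L = √37014 (L = √(37133 - 119) = √37014 ≈ 192.39)
v = 223*√37014/12338 (v = (-131 + 25² + 7*25)/(√37014) = (-131 + 625 + 175)*(√37014/37014) = 669*(√37014/37014) = 223*√37014/12338 ≈ 3.4773)
v/A = (223*√37014/12338)/(-87021) = (223*√37014/12338)*(-1/87021) = -223*√37014/1073665098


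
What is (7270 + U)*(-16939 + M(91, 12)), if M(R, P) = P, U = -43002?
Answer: 604835564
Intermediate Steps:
(7270 + U)*(-16939 + M(91, 12)) = (7270 - 43002)*(-16939 + 12) = -35732*(-16927) = 604835564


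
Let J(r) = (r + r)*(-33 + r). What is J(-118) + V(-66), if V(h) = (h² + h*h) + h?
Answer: 44282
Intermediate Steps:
V(h) = h + 2*h² (V(h) = (h² + h²) + h = 2*h² + h = h + 2*h²)
J(r) = 2*r*(-33 + r) (J(r) = (2*r)*(-33 + r) = 2*r*(-33 + r))
J(-118) + V(-66) = 2*(-118)*(-33 - 118) - 66*(1 + 2*(-66)) = 2*(-118)*(-151) - 66*(1 - 132) = 35636 - 66*(-131) = 35636 + 8646 = 44282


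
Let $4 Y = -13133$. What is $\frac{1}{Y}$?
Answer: $- \frac{4}{13133} \approx -0.00030458$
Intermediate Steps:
$Y = - \frac{13133}{4}$ ($Y = \frac{1}{4} \left(-13133\right) = - \frac{13133}{4} \approx -3283.3$)
$\frac{1}{Y} = \frac{1}{- \frac{13133}{4}} = - \frac{4}{13133}$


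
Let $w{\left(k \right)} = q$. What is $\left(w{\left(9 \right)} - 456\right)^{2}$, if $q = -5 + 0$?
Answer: $212521$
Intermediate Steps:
$q = -5$
$w{\left(k \right)} = -5$
$\left(w{\left(9 \right)} - 456\right)^{2} = \left(-5 - 456\right)^{2} = \left(-461\right)^{2} = 212521$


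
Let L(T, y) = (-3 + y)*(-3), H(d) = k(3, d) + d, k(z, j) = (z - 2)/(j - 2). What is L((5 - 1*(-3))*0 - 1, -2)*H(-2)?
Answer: -135/4 ≈ -33.750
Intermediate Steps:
k(z, j) = (-2 + z)/(-2 + j)
H(d) = d + 1/(-2 + d) (H(d) = (-2 + 3)/(-2 + d) + d = 1/(-2 + d) + d = d + 1/(-2 + d))
L(T, y) = 9 - 3*y
L((5 - 1*(-3))*0 - 1, -2)*H(-2) = (9 - 3*(-2))*((1 - 2*(-2 - 2))/(-2 - 2)) = (9 + 6)*((1 - 2*(-4))/(-4)) = 15*(-(1 + 8)/4) = 15*(-¼*9) = 15*(-9/4) = -135/4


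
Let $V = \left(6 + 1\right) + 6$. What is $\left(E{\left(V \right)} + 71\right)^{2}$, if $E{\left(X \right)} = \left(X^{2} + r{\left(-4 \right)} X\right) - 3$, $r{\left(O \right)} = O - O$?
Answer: $56169$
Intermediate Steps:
$r{\left(O \right)} = 0$
$V = 13$ ($V = 7 + 6 = 13$)
$E{\left(X \right)} = -3 + X^{2}$ ($E{\left(X \right)} = \left(X^{2} + 0 X\right) - 3 = \left(X^{2} + 0\right) - 3 = X^{2} - 3 = -3 + X^{2}$)
$\left(E{\left(V \right)} + 71\right)^{2} = \left(\left(-3 + 13^{2}\right) + 71\right)^{2} = \left(\left(-3 + 169\right) + 71\right)^{2} = \left(166 + 71\right)^{2} = 237^{2} = 56169$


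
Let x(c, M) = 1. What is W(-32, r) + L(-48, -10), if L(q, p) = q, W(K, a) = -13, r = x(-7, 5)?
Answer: -61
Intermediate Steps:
r = 1
W(-32, r) + L(-48, -10) = -13 - 48 = -61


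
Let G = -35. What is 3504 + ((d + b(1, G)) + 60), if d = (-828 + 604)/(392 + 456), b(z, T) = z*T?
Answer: 187023/53 ≈ 3528.7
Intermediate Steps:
b(z, T) = T*z
d = -14/53 (d = -224/848 = -224*1/848 = -14/53 ≈ -0.26415)
3504 + ((d + b(1, G)) + 60) = 3504 + ((-14/53 - 35*1) + 60) = 3504 + ((-14/53 - 35) + 60) = 3504 + (-1869/53 + 60) = 3504 + 1311/53 = 187023/53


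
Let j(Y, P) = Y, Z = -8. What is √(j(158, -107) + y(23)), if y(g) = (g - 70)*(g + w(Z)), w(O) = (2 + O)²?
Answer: I*√2615 ≈ 51.137*I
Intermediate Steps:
y(g) = (-70 + g)*(36 + g) (y(g) = (g - 70)*(g + (2 - 8)²) = (-70 + g)*(g + (-6)²) = (-70 + g)*(g + 36) = (-70 + g)*(36 + g))
√(j(158, -107) + y(23)) = √(158 + (-2520 + 23² - 34*23)) = √(158 + (-2520 + 529 - 782)) = √(158 - 2773) = √(-2615) = I*√2615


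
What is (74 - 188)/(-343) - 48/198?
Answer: 1018/11319 ≈ 0.089937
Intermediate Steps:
(74 - 188)/(-343) - 48/198 = -114*(-1/343) - 48*1/198 = 114/343 - 8/33 = 1018/11319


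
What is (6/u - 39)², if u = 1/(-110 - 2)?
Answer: 505521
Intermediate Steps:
u = -1/112 (u = 1/(-112) = -1/112 ≈ -0.0089286)
(6/u - 39)² = (6/(-1/112) - 39)² = (6*(-112) - 39)² = (-672 - 39)² = (-711)² = 505521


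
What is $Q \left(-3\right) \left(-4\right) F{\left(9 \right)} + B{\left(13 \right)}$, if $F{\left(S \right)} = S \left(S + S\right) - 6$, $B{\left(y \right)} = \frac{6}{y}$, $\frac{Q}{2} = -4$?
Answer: $- \frac{194682}{13} \approx -14976.0$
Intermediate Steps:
$Q = -8$ ($Q = 2 \left(-4\right) = -8$)
$F{\left(S \right)} = -6 + 2 S^{2}$ ($F{\left(S \right)} = S 2 S - 6 = 2 S^{2} - 6 = -6 + 2 S^{2}$)
$Q \left(-3\right) \left(-4\right) F{\left(9 \right)} + B{\left(13 \right)} = \left(-8\right) \left(-3\right) \left(-4\right) \left(-6 + 2 \cdot 9^{2}\right) + \frac{6}{13} = 24 \left(-4\right) \left(-6 + 2 \cdot 81\right) + 6 \cdot \frac{1}{13} = - 96 \left(-6 + 162\right) + \frac{6}{13} = \left(-96\right) 156 + \frac{6}{13} = -14976 + \frac{6}{13} = - \frac{194682}{13}$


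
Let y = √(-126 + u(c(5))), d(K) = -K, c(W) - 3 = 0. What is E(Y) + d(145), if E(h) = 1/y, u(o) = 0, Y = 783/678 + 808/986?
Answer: -145 - I*√14/42 ≈ -145.0 - 0.089087*I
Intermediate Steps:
c(W) = 3 (c(W) = 3 + 0 = 3)
Y = 219977/111418 (Y = 783*(1/678) + 808*(1/986) = 261/226 + 404/493 = 219977/111418 ≈ 1.9743)
y = 3*I*√14 (y = √(-126 + 0) = √(-126) = 3*I*√14 ≈ 11.225*I)
E(h) = -I*√14/42 (E(h) = 1/(3*I*√14) = -I*√14/42)
E(Y) + d(145) = -I*√14/42 - 1*145 = -I*√14/42 - 145 = -145 - I*√14/42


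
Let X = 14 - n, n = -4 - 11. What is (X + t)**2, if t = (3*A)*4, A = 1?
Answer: 1681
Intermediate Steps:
n = -15
X = 29 (X = 14 - 1*(-15) = 14 + 15 = 29)
t = 12 (t = (3*1)*4 = 3*4 = 12)
(X + t)**2 = (29 + 12)**2 = 41**2 = 1681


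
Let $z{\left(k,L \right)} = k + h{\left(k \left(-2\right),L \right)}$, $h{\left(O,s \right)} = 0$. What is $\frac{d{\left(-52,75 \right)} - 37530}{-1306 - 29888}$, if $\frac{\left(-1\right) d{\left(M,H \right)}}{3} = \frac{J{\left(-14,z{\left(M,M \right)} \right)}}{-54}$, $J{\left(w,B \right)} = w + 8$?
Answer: $\frac{112591}{93582} \approx 1.2031$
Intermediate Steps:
$z{\left(k,L \right)} = k$ ($z{\left(k,L \right)} = k + 0 = k$)
$J{\left(w,B \right)} = 8 + w$
$d{\left(M,H \right)} = - \frac{1}{3}$ ($d{\left(M,H \right)} = - 3 \frac{8 - 14}{-54} = - 3 \left(\left(-6\right) \left(- \frac{1}{54}\right)\right) = \left(-3\right) \frac{1}{9} = - \frac{1}{3}$)
$\frac{d{\left(-52,75 \right)} - 37530}{-1306 - 29888} = \frac{- \frac{1}{3} - 37530}{-1306 - 29888} = - \frac{112591}{3 \left(-31194\right)} = \left(- \frac{112591}{3}\right) \left(- \frac{1}{31194}\right) = \frac{112591}{93582}$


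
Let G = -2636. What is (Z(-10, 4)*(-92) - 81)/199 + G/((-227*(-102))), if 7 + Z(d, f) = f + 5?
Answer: -3330187/2303823 ≈ -1.4455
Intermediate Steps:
Z(d, f) = -2 + f (Z(d, f) = -7 + (f + 5) = -7 + (5 + f) = -2 + f)
(Z(-10, 4)*(-92) - 81)/199 + G/((-227*(-102))) = ((-2 + 4)*(-92) - 81)/199 - 2636/((-227*(-102))) = (2*(-92) - 81)*(1/199) - 2636/23154 = (-184 - 81)*(1/199) - 2636*1/23154 = -265*1/199 - 1318/11577 = -265/199 - 1318/11577 = -3330187/2303823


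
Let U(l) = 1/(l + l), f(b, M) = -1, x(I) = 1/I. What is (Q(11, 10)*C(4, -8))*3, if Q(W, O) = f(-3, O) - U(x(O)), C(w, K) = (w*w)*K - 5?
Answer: 2394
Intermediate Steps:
x(I) = 1/I
U(l) = 1/(2*l)
C(w, K) = -5 + K*w² (C(w, K) = w²*K - 5 = K*w² - 5 = -5 + K*w²)
Q(W, O) = -1 - O/2 (Q(W, O) = -1 - 1/(2*(1/O)) = -1 - O/2)
(Q(11, 10)*C(4, -8))*3 = ((-1 - ½*10)*(-5 - 8*4²))*3 = ((-1 - 5)*(-5 - 8*16))*3 = -6*(-5 - 128)*3 = -6*(-133)*3 = 798*3 = 2394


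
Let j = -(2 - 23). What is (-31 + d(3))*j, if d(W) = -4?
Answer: -735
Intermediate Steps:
j = 21 (j = -1*(-21) = 21)
(-31 + d(3))*j = (-31 - 4)*21 = -35*21 = -735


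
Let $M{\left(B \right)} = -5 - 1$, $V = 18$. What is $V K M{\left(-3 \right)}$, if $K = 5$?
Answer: $-540$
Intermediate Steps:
$M{\left(B \right)} = -6$ ($M{\left(B \right)} = -5 - 1 = -6$)
$V K M{\left(-3 \right)} = 18 \cdot 5 \left(-6\right) = 90 \left(-6\right) = -540$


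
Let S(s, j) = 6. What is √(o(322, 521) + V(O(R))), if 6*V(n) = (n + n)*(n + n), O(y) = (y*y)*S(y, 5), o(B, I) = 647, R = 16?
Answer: 29*√1871 ≈ 1254.4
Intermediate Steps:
O(y) = 6*y² (O(y) = (y*y)*6 = y²*6 = 6*y²)
V(n) = 2*n²/3 (V(n) = ((n + n)*(n + n))/6 = ((2*n)*(2*n))/6 = (4*n²)/6 = 2*n²/3)
√(o(322, 521) + V(O(R))) = √(647 + 2*(6*16²)²/3) = √(647 + 2*(6*256)²/3) = √(647 + (⅔)*1536²) = √(647 + (⅔)*2359296) = √(647 + 1572864) = √1573511 = 29*√1871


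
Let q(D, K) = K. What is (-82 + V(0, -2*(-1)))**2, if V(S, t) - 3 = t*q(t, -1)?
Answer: 6561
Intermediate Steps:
V(S, t) = 3 - t (V(S, t) = 3 + t*(-1) = 3 - t)
(-82 + V(0, -2*(-1)))**2 = (-82 + (3 - (-2)*(-1)))**2 = (-82 + (3 - 1*2))**2 = (-82 + (3 - 2))**2 = (-82 + 1)**2 = (-81)**2 = 6561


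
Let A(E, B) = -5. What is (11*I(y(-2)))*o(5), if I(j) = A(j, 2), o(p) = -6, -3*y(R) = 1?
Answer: 330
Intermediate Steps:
y(R) = -⅓ (y(R) = -⅓*1 = -⅓)
I(j) = -5
(11*I(y(-2)))*o(5) = (11*(-5))*(-6) = -55*(-6) = 330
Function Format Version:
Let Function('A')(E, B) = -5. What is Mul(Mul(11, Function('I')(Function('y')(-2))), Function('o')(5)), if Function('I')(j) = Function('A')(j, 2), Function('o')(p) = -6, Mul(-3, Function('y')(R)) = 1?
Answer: 330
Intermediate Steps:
Function('y')(R) = Rational(-1, 3) (Function('y')(R) = Mul(Rational(-1, 3), 1) = Rational(-1, 3))
Function('I')(j) = -5
Mul(Mul(11, Function('I')(Function('y')(-2))), Function('o')(5)) = Mul(Mul(11, -5), -6) = Mul(-55, -6) = 330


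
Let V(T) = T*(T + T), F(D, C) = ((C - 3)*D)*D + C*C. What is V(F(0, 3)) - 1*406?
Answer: -244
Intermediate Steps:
F(D, C) = C² + D²*(-3 + C) (F(D, C) = ((-3 + C)*D)*D + C² = (D*(-3 + C))*D + C² = D²*(-3 + C) + C² = C² + D²*(-3 + C))
V(T) = 2*T² (V(T) = T*(2*T) = 2*T²)
V(F(0, 3)) - 1*406 = 2*(3² - 3*0² + 3*0²)² - 1*406 = 2*(9 - 3*0 + 3*0)² - 406 = 2*(9 + 0 + 0)² - 406 = 2*9² - 406 = 2*81 - 406 = 162 - 406 = -244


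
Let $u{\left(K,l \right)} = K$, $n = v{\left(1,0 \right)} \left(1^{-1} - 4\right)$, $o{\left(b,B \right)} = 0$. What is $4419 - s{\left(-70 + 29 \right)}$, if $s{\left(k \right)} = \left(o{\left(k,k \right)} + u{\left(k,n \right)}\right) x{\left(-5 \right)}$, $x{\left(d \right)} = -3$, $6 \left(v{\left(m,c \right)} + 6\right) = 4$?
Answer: $4296$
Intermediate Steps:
$v{\left(m,c \right)} = - \frac{16}{3}$ ($v{\left(m,c \right)} = -6 + \frac{1}{6} \cdot 4 = -6 + \frac{2}{3} = - \frac{16}{3}$)
$n = 16$ ($n = - \frac{16 \left(1^{-1} - 4\right)}{3} = - \frac{16 \left(1 - 4\right)}{3} = \left(- \frac{16}{3}\right) \left(-3\right) = 16$)
$s{\left(k \right)} = - 3 k$ ($s{\left(k \right)} = \left(0 + k\right) \left(-3\right) = k \left(-3\right) = - 3 k$)
$4419 - s{\left(-70 + 29 \right)} = 4419 - - 3 \left(-70 + 29\right) = 4419 - \left(-3\right) \left(-41\right) = 4419 - 123 = 4296$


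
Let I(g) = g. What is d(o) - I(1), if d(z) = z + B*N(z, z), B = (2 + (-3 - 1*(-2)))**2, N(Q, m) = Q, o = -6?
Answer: -13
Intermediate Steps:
B = 1 (B = (2 + (-3 + 2))**2 = (2 - 1)**2 = 1**2 = 1)
d(z) = 2*z (d(z) = z + 1*z = z + z = 2*z)
d(o) - I(1) = 2*(-6) - 1*1 = -12 - 1 = -13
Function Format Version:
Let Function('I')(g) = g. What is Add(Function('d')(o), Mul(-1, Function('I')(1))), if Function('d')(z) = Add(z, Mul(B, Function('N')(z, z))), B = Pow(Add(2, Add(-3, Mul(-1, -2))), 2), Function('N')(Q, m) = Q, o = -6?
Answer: -13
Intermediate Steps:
B = 1 (B = Pow(Add(2, Add(-3, 2)), 2) = Pow(Add(2, -1), 2) = Pow(1, 2) = 1)
Function('d')(z) = Mul(2, z) (Function('d')(z) = Add(z, Mul(1, z)) = Add(z, z) = Mul(2, z))
Add(Function('d')(o), Mul(-1, Function('I')(1))) = Add(Mul(2, -6), Mul(-1, 1)) = Add(-12, -1) = -13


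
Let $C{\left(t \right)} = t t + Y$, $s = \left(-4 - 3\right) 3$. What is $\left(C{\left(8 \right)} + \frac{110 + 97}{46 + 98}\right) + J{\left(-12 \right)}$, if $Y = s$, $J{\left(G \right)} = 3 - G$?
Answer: $\frac{951}{16} \approx 59.438$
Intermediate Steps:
$s = -21$ ($s = \left(-7\right) 3 = -21$)
$Y = -21$
$C{\left(t \right)} = -21 + t^{2}$ ($C{\left(t \right)} = t t - 21 = t^{2} - 21 = -21 + t^{2}$)
$\left(C{\left(8 \right)} + \frac{110 + 97}{46 + 98}\right) + J{\left(-12 \right)} = \left(\left(-21 + 8^{2}\right) + \frac{110 + 97}{46 + 98}\right) + \left(3 - -12\right) = \left(\left(-21 + 64\right) + \frac{207}{144}\right) + \left(3 + 12\right) = \left(43 + 207 \cdot \frac{1}{144}\right) + 15 = \left(43 + \frac{23}{16}\right) + 15 = \frac{711}{16} + 15 = \frac{951}{16}$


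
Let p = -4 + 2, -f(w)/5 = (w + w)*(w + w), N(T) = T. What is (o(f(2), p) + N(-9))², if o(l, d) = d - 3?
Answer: 196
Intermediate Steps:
f(w) = -20*w² (f(w) = -5*(w + w)*(w + w) = -5*2*w*2*w = -20*w²)
p = -2
o(l, d) = -3 + d
(o(f(2), p) + N(-9))² = ((-3 - 2) - 9)² = (-5 - 9)² = (-14)² = 196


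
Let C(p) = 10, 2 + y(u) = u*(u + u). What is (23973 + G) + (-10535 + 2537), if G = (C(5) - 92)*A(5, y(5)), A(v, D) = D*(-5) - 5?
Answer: 36065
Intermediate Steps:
y(u) = -2 + 2*u**2 (y(u) = -2 + u*(u + u) = -2 + u*(2*u) = -2 + 2*u**2)
A(v, D) = -5 - 5*D (A(v, D) = -5*D - 5 = -5 - 5*D)
G = 20090 (G = (10 - 92)*(-5 - 5*(-2 + 2*5**2)) = -82*(-5 - 5*(-2 + 2*25)) = -82*(-5 - 5*(-2 + 50)) = -82*(-5 - 5*48) = -82*(-5 - 240) = -82*(-245) = 20090)
(23973 + G) + (-10535 + 2537) = (23973 + 20090) + (-10535 + 2537) = 44063 - 7998 = 36065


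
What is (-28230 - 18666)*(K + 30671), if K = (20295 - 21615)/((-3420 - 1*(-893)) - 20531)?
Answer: -1842526222736/1281 ≈ -1.4383e+9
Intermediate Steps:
K = 220/3843 (K = -1320/((-3420 + 893) - 20531) = -1320/(-2527 - 20531) = -1320/(-23058) = -1320*(-1/23058) = 220/3843 ≈ 0.057247)
(-28230 - 18666)*(K + 30671) = (-28230 - 18666)*(220/3843 + 30671) = -46896*117868873/3843 = -1842526222736/1281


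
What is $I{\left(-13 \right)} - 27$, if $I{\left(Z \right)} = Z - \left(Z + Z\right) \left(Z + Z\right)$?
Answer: $-716$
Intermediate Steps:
$I{\left(Z \right)} = Z - 4 Z^{2}$ ($I{\left(Z \right)} = Z - 2 Z 2 Z = Z - 4 Z^{2}$)
$I{\left(-13 \right)} - 27 = - 13 \left(1 - -52\right) - 27 = - 13 \left(1 + 52\right) - 27 = \left(-13\right) 53 - 27 = -689 - 27 = -716$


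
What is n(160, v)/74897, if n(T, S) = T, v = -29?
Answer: 160/74897 ≈ 0.0021363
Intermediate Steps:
n(160, v)/74897 = 160/74897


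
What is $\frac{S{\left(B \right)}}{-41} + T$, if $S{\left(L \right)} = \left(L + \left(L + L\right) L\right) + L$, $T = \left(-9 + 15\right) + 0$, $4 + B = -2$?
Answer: $\frac{186}{41} \approx 4.5366$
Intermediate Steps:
$B = -6$ ($B = -4 - 2 = -6$)
$T = 6$ ($T = 6 + 0 = 6$)
$S{\left(L \right)} = 2 L + 2 L^{2}$ ($S{\left(L \right)} = \left(L + 2 L L\right) + L = \left(L + 2 L^{2}\right) + L = 2 L + 2 L^{2}$)
$\frac{S{\left(B \right)}}{-41} + T = \frac{2 \left(-6\right) \left(1 - 6\right)}{-41} + 6 = 2 \left(-6\right) \left(-5\right) \left(- \frac{1}{41}\right) + 6 = 60 \left(- \frac{1}{41}\right) + 6 = - \frac{60}{41} + 6 = \frac{186}{41}$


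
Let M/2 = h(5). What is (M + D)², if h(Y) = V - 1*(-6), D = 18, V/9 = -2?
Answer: 36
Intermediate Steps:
V = -18 (V = 9*(-2) = -18)
h(Y) = -12 (h(Y) = -18 - 1*(-6) = -18 + 6 = -12)
M = -24 (M = 2*(-12) = -24)
(M + D)² = (-24 + 18)² = (-6)² = 36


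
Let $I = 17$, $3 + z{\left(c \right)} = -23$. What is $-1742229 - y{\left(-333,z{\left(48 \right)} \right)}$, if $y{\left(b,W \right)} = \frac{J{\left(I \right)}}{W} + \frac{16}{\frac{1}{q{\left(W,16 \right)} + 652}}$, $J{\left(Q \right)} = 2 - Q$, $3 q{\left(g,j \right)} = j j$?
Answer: $- \frac{136814099}{78} \approx -1.754 \cdot 10^{6}$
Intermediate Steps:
$z{\left(c \right)} = -26$ ($z{\left(c \right)} = -3 - 23 = -26$)
$q{\left(g,j \right)} = \frac{j^{2}}{3}$ ($q{\left(g,j \right)} = \frac{j j}{3} = \frac{j^{2}}{3}$)
$y{\left(b,W \right)} = \frac{35392}{3} - \frac{15}{W}$ ($y{\left(b,W \right)} = \frac{2 - 17}{W} + \frac{16}{\frac{1}{\frac{16^{2}}{3} + 652}} = \frac{2 - 17}{W} + \frac{16}{\frac{1}{\frac{1}{3} \cdot 256 + 652}} = - \frac{15}{W} + \frac{16}{\frac{1}{\frac{256}{3} + 652}} = - \frac{15}{W} + \frac{16}{\frac{1}{\frac{2212}{3}}} = - \frac{15}{W} + \frac{16}{\frac{3}{2212}} = - \frac{15}{W} + 16 \cdot \frac{2212}{3} = - \frac{15}{W} + \frac{35392}{3} = \frac{35392}{3} - \frac{15}{W}$)
$-1742229 - y{\left(-333,z{\left(48 \right)} \right)} = -1742229 - \left(\frac{35392}{3} - \frac{15}{-26}\right) = -1742229 - \left(\frac{35392}{3} - - \frac{15}{26}\right) = -1742229 - \left(\frac{35392}{3} + \frac{15}{26}\right) = -1742229 - \frac{920237}{78} = - \frac{136814099}{78}$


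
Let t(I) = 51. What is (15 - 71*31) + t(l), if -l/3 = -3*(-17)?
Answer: -2135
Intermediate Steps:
l = -153 (l = -(-9)*(-17) = -3*51 = -153)
(15 - 71*31) + t(l) = (15 - 71*31) + 51 = (15 - 2201) + 51 = -2186 + 51 = -2135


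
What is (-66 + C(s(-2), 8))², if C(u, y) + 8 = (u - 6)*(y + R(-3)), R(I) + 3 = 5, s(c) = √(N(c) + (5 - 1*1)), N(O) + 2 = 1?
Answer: 18256 - 2680*√3 ≈ 13614.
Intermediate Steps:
N(O) = -1 (N(O) = -2 + 1 = -1)
s(c) = √3 (s(c) = √(-1 + (5 - 1*1)) = √(-1 + (5 - 1)) = √(-1 + 4) = √3)
R(I) = 2 (R(I) = -3 + 5 = 2)
C(u, y) = -8 + (-6 + u)*(2 + y) (C(u, y) = -8 + (u - 6)*(y + 2) = -8 + (-6 + u)*(2 + y))
(-66 + C(s(-2), 8))² = (-66 + (-20 - 6*8 + 2*√3 + √3*8))² = (-66 + (-20 - 48 + 2*√3 + 8*√3))² = (-66 + (-68 + 10*√3))² = (-134 + 10*√3)²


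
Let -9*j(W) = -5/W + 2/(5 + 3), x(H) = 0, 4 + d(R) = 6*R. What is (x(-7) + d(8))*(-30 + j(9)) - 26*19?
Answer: -146813/81 ≈ -1812.5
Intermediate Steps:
d(R) = -4 + 6*R
j(W) = -1/36 + 5/(9*W) (j(W) = -(-5/W + 2/(5 + 3))/9 = -(-5/W + 2/8)/9 = -(-5/W + 2*(1/8))/9 = -(-5/W + 1/4)/9 = -(1/4 - 5/W)/9 = -1/36 + 5/(9*W))
(x(-7) + d(8))*(-30 + j(9)) - 26*19 = (0 + (-4 + 6*8))*(-30 + (1/36)*(20 - 1*9)/9) - 26*19 = (0 + (-4 + 48))*(-30 + (1/36)*(1/9)*(20 - 9)) - 494 = (0 + 44)*(-30 + (1/36)*(1/9)*11) - 494 = 44*(-30 + 11/324) - 494 = 44*(-9709/324) - 494 = -106799/81 - 494 = -146813/81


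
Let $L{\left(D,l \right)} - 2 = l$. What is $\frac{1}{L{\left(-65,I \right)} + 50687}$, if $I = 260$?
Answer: $\frac{1}{50949} \approx 1.9627 \cdot 10^{-5}$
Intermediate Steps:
$L{\left(D,l \right)} = 2 + l$
$\frac{1}{L{\left(-65,I \right)} + 50687} = \frac{1}{\left(2 + 260\right) + 50687} = \frac{1}{262 + 50687} = \frac{1}{50949}$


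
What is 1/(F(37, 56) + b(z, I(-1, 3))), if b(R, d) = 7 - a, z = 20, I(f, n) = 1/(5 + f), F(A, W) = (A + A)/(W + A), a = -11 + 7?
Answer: 93/1097 ≈ 0.084777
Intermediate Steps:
a = -4
F(A, W) = 2*A/(A + W) (F(A, W) = (2*A)/(A + W) = 2*A/(A + W))
b(R, d) = 11 (b(R, d) = 7 - 1*(-4) = 7 + 4 = 11)
1/(F(37, 56) + b(z, I(-1, 3))) = 1/(2*37/(37 + 56) + 11) = 1/(2*37/93 + 11) = 1/(2*37*(1/93) + 11) = 1/(74/93 + 11) = 1/(1097/93) = 93/1097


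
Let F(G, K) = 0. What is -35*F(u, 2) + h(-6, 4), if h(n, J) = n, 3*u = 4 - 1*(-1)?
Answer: -6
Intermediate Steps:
u = 5/3 (u = (4 - 1*(-1))/3 = (4 + 1)/3 = (⅓)*5 = 5/3 ≈ 1.6667)
-35*F(u, 2) + h(-6, 4) = -35*0 - 6 = 0 - 6 = -6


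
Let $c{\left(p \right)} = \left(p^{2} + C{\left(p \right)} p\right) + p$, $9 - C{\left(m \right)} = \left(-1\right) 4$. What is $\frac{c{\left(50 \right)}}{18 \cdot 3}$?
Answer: $\frac{1600}{27} \approx 59.259$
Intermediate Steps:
$C{\left(m \right)} = 13$ ($C{\left(m \right)} = 9 - \left(-1\right) 4 = 9 - -4 = 9 + 4 = 13$)
$c{\left(p \right)} = p^{2} + 14 p$ ($c{\left(p \right)} = \left(p^{2} + 13 p\right) + p = p^{2} + 14 p$)
$\frac{c{\left(50 \right)}}{18 \cdot 3} = \frac{50 \left(14 + 50\right)}{18 \cdot 3} = \frac{50 \cdot 64}{54} = 3200 \cdot \frac{1}{54} = \frac{1600}{27}$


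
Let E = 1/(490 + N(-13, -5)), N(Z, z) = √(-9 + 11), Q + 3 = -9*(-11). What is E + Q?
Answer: 11524949/120049 - √2/240098 ≈ 96.002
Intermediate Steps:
Q = 96 (Q = -3 - 9*(-11) = -3 + 99 = 96)
N(Z, z) = √2
E = 1/(490 + √2) ≈ 0.0020349
E + Q = (245/120049 - √2/240098) + 96 = 11524949/120049 - √2/240098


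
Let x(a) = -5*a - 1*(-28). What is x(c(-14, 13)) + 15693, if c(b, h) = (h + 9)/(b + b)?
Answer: 220149/14 ≈ 15725.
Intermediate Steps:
c(b, h) = (9 + h)/(2*b) (c(b, h) = (9 + h)/((2*b)) = (9 + h)*(1/(2*b)) = (9 + h)/(2*b))
x(a) = 28 - 5*a (x(a) = -5*a + 28 = 28 - 5*a)
x(c(-14, 13)) + 15693 = (28 - 5*(9 + 13)/(2*(-14))) + 15693 = (28 - 5*(-1)*22/(2*14)) + 15693 = (28 - 5*(-11/14)) + 15693 = (28 + 55/14) + 15693 = 447/14 + 15693 = 220149/14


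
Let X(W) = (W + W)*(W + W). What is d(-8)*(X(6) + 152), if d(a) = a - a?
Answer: 0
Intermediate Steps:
d(a) = 0
X(W) = 4*W² (X(W) = (2*W)*(2*W) = 4*W²)
d(-8)*(X(6) + 152) = 0*(4*6² + 152) = 0*(4*36 + 152) = 0*(144 + 152) = 0*296 = 0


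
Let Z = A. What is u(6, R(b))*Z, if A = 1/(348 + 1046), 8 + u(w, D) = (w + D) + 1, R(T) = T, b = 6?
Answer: 5/1394 ≈ 0.0035868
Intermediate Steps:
u(w, D) = -7 + D + w (u(w, D) = -8 + ((w + D) + 1) = -8 + ((D + w) + 1) = -8 + (1 + D + w) = -7 + D + w)
A = 1/1394 ≈ 0.00071736
Z = 1/1394 ≈ 0.00071736
u(6, R(b))*Z = (-7 + 6 + 6)*(1/1394) = 5*(1/1394) = 5/1394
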